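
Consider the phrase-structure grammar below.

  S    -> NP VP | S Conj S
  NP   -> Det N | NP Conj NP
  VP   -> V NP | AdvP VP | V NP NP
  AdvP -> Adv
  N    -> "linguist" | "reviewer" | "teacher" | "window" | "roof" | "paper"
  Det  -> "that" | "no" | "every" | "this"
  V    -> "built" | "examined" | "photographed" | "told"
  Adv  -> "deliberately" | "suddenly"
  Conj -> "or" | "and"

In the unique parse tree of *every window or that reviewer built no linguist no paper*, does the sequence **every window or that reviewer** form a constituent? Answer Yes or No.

Yes

[S [NP [NP [Det every] [N window]] [Conj or] [NP [Det that] [N reviewer]]] [VP [V built] [NP [Det no] [N linguist]] [NP [Det no] [N paper]]]]
The words 'every window or that reviewer' are exhaustively dominated by a single NP node (built by NP → NP Conj NP), so they form a constituent.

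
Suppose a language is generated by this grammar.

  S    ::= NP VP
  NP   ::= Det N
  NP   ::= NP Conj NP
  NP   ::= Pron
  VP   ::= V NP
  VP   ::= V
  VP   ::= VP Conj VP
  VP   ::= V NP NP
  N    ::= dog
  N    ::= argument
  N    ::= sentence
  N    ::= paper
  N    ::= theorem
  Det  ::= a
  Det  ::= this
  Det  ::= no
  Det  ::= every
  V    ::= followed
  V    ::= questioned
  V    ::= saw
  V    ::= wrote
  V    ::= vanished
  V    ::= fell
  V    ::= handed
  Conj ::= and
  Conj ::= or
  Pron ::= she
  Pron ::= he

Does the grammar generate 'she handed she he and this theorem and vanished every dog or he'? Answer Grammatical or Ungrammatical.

Grammatical

S
  NP
    Pron: she
  VP
    VP
      V: handed
      NP
        Pron: she
      NP
        NP
          Pron: he
        Conj: and
        NP
          Det: this
          N: theorem
    Conj: and
    VP
      V: vanished
      NP
        NP
          Det: every
          N: dog
        Conj: or
        NP
          Pron: he
The bracketing above is licensed at every node by one of the given productions, with S at the root.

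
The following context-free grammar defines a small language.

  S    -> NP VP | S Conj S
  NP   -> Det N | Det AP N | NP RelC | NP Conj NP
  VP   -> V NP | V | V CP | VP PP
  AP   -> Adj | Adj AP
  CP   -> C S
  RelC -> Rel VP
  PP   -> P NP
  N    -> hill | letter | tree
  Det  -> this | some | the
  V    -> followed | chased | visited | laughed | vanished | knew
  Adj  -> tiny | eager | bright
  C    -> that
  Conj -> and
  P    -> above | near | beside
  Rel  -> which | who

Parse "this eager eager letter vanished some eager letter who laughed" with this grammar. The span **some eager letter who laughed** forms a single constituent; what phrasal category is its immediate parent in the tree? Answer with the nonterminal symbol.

S
  NP
    Det: this
    AP
      Adj: eager
      AP
        Adj: eager
    N: letter
  VP
    V: vanished
    NP
      NP
        Det: some
        AP
          Adj: eager
        N: letter
      RelC
        Rel: who
        VP
          V: laughed
The span 'some eager letter who laughed' is the NP node built by NP → NP RelC.
Its mother is the VP built by VP → V NP.

VP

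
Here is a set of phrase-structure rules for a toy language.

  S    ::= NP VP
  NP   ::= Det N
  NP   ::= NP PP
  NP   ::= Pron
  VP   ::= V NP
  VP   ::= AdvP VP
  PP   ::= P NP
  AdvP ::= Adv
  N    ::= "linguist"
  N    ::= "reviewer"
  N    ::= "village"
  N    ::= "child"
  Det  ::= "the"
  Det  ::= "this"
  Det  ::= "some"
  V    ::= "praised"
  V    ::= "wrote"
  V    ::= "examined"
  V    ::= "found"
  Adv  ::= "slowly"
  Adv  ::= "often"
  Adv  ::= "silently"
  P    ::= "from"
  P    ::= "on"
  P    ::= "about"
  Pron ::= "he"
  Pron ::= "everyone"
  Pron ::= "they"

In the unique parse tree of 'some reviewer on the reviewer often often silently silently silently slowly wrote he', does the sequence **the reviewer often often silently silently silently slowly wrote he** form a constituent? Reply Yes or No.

[S [NP [NP [Det some] [N reviewer]] [PP [P on] [NP [Det the] [N reviewer]]]] [VP [AdvP [Adv often]] [VP [AdvP [Adv often]] [VP [AdvP [Adv silently]] [VP [AdvP [Adv silently]] [VP [AdvP [Adv silently]] [VP [AdvP [Adv slowly]] [VP [V wrote] [NP [Pron he]]]]]]]]]]
The smallest constituent containing 'the reviewer often often silently silently silently slowly wrote he' is the S spanning 'some reviewer on the reviewer often often silently silently silently slowly wrote he'; no single node in the tree dominates exactly the given words.

No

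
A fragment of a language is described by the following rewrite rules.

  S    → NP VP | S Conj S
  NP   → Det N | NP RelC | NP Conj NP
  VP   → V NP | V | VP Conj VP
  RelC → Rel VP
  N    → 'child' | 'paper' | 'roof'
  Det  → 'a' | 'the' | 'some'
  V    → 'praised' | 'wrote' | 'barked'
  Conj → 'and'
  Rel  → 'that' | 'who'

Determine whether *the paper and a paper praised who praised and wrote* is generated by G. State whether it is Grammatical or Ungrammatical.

For S → NP VP, every NP-prefix leaves a non-VP remainder: after 'the paper' the remainder is not a VP; after 'the paper and a paper' the remainder is not a VP. The alternative S rule S → S Conj S likewise has no satisfying split.

Ungrammatical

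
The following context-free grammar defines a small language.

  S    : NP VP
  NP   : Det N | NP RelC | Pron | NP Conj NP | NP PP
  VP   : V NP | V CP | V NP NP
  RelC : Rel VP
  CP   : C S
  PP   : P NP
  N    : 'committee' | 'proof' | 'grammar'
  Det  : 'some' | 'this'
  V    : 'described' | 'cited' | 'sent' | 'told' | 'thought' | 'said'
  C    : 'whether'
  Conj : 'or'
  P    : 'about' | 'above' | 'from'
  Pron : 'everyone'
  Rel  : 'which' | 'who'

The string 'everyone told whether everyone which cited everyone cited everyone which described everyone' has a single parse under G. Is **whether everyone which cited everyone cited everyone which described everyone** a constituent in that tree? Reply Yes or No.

Yes

[S [NP [Pron everyone]] [VP [V told] [CP [C whether] [S [NP [NP [Pron everyone]] [RelC [Rel which] [VP [V cited] [NP [Pron everyone]]]]] [VP [V cited] [NP [NP [Pron everyone]] [RelC [Rel which] [VP [V described] [NP [Pron everyone]]]]]]]]]]
The words 'whether everyone which cited everyone cited everyone which described everyone' are exhaustively dominated by a single CP node (built by CP → C S), so they form a constituent.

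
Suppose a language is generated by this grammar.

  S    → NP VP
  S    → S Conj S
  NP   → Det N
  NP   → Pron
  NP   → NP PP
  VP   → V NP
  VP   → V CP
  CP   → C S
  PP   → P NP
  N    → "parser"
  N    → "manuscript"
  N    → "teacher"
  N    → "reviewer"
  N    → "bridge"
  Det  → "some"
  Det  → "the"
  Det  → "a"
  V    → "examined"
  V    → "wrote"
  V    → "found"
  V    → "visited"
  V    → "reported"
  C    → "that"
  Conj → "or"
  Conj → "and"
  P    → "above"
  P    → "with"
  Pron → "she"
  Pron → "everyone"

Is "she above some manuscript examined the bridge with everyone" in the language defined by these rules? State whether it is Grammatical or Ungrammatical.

[S [NP [NP [Pron she]] [PP [P above] [NP [Det some] [N manuscript]]]] [VP [V examined] [NP [NP [Det the] [N bridge]] [PP [P with] [NP [Pron everyone]]]]]]
The bracketing above is licensed at every node by one of the given productions, with S at the root.

Grammatical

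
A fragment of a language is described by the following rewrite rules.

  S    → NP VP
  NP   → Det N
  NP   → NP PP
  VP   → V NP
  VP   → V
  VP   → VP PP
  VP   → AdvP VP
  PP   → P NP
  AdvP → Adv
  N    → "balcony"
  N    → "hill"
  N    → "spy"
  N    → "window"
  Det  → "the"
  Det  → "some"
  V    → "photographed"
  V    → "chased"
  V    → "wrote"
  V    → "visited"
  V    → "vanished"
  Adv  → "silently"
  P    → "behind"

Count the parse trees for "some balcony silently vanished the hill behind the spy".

3

Two of the 3 distinct bracketings:
[S [NP [Det some] [N balcony]] [VP [VP [AdvP [Adv silently]] [VP [V vanished] [NP [Det the] [N hill]]]] [PP [P behind] [NP [Det the] [N spy]]]]]
[S [NP [Det some] [N balcony]] [VP [AdvP [Adv silently]] [VP [V vanished] [NP [NP [Det the] [N hill]] [PP [P behind] [NP [Det the] [N spy]]]]]]]
The difference turns on whether NP → NP PP is used at the relevant span, versus an alternative expansion of NP.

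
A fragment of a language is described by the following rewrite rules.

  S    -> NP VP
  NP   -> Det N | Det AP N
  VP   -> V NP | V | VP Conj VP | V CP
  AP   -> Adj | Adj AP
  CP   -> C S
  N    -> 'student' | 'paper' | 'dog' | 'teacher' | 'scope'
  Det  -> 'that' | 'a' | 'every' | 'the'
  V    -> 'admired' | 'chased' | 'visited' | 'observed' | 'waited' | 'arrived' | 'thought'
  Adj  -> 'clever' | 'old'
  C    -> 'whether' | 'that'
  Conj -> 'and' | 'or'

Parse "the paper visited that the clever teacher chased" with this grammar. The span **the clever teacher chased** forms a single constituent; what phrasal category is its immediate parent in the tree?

CP

S
  NP
    Det: the
    N: paper
  VP
    V: visited
    CP
      C: that
      S
        NP
          Det: the
          AP
            Adj: clever
          N: teacher
        VP
          V: chased
The span 'the clever teacher chased' is the S node built by S → NP VP.
Its mother is the CP built by CP → C S.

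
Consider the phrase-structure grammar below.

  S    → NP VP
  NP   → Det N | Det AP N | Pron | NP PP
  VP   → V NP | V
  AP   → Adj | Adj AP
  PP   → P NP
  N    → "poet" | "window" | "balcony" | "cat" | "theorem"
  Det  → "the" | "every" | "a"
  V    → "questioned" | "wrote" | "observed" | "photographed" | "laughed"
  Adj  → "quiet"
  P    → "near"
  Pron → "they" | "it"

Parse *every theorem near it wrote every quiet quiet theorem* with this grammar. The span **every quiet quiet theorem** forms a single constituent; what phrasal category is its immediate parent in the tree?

S
  NP
    NP
      Det: every
      N: theorem
    PP
      P: near
      NP
        Pron: it
  VP
    V: wrote
    NP
      Det: every
      AP
        Adj: quiet
        AP
          Adj: quiet
      N: theorem
The span 'every quiet quiet theorem' is the NP node built by NP → Det AP N.
Its mother is the VP built by VP → V NP.

VP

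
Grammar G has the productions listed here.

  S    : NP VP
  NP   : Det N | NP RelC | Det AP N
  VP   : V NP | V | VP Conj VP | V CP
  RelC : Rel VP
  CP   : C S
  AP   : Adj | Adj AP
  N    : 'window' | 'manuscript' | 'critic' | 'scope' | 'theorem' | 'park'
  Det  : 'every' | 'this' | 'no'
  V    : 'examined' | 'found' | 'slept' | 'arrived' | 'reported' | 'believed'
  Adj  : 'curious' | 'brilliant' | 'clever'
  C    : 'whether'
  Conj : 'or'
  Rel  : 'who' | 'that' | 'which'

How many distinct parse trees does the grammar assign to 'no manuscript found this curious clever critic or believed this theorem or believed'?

The two bracketings:
[S [NP [Det no] [N manuscript]] [VP [VP [V found] [NP [Det this] [AP [Adj curious] [AP [Adj clever]]] [N critic]]] [Conj or] [VP [VP [V believed] [NP [Det this] [N theorem]]] [Conj or] [VP [V believed]]]]]
[S [NP [Det no] [N manuscript]] [VP [VP [VP [V found] [NP [Det this] [AP [Adj curious] [AP [Adj clever]]] [N critic]]] [Conj or] [VP [V believed] [NP [Det this] [N theorem]]]] [Conj or] [VP [V believed]]]]
The trees differ in how a recursive rule is bracketed over the same span.

2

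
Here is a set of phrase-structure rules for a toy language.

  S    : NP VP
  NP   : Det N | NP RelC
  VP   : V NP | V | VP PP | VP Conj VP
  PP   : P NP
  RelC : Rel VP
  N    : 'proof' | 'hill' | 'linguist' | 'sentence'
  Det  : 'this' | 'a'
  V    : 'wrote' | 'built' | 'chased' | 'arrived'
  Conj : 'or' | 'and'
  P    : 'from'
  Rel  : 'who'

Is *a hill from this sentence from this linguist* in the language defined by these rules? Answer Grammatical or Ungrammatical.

Ungrammatical

For S → NP VP, the only prefix that parses as NP is 'a hill', but the remainder 'from this sentence from this linguist' is not a VP under these rules.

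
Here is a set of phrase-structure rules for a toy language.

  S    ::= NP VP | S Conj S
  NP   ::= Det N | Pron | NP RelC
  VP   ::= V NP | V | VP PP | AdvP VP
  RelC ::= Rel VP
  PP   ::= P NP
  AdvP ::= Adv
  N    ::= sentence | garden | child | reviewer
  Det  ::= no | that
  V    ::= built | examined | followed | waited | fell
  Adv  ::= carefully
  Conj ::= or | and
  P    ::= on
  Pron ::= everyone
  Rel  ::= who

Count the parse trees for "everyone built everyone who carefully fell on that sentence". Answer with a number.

3

Two of the 3 distinct bracketings:
[S [NP [Pron everyone]] [VP [V built] [NP [NP [Pron everyone]] [RelC [Rel who] [VP [VP [AdvP [Adv carefully]] [VP [V fell]]] [PP [P on] [NP [Det that] [N sentence]]]]]]]]
[S [NP [Pron everyone]] [VP [V built] [NP [NP [Pron everyone]] [RelC [Rel who] [VP [AdvP [Adv carefully]] [VP [VP [V fell]] [PP [P on] [NP [Det that] [N sentence]]]]]]]]]
The trees differ in how a recursive rule is bracketed over the same span.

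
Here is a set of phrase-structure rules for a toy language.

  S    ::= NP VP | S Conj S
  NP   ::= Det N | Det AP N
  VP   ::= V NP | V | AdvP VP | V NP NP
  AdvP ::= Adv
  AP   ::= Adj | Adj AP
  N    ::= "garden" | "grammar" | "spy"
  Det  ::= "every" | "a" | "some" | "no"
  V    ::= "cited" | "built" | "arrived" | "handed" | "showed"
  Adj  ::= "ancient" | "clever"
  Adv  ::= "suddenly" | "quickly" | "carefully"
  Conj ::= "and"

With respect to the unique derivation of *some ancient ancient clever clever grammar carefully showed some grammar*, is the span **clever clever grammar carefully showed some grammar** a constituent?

[S [NP [Det some] [AP [Adj ancient] [AP [Adj ancient] [AP [Adj clever] [AP [Adj clever]]]]] [N grammar]] [VP [AdvP [Adv carefully]] [VP [V showed] [NP [Det some] [N grammar]]]]]
The smallest constituent containing 'clever clever grammar carefully showed some grammar' is the S spanning 'some ancient ancient clever clever grammar carefully showed some grammar'; no single node in the tree dominates exactly the given words.

No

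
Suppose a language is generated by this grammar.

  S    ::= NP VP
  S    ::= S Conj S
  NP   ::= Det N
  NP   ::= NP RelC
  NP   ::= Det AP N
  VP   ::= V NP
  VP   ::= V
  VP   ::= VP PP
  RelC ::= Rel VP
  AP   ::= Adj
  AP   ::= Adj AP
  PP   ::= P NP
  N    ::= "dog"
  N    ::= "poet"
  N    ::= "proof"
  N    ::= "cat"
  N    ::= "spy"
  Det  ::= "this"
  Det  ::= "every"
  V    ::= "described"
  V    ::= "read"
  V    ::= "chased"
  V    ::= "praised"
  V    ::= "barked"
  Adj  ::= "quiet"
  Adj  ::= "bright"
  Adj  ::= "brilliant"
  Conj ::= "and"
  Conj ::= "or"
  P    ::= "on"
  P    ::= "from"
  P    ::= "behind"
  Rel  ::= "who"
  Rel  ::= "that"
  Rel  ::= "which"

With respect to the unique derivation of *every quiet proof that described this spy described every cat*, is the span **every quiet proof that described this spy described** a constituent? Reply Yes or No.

[S [NP [NP [Det every] [AP [Adj quiet]] [N proof]] [RelC [Rel that] [VP [V described] [NP [Det this] [N spy]]]]] [VP [V described] [NP [Det every] [N cat]]]]
The smallest constituent containing 'every quiet proof that described this spy described' is the S spanning 'every quiet proof that described this spy described every cat'; no single node in the tree dominates exactly the given words.

No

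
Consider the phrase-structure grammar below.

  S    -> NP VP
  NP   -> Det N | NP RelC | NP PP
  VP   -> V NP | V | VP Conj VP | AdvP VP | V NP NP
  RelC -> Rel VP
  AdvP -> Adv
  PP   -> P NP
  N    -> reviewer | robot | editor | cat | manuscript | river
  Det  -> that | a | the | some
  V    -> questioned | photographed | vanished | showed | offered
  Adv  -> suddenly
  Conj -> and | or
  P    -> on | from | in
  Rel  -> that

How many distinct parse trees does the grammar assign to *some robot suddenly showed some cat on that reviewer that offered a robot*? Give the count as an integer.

Two of the 4 distinct bracketings:
[S [NP [Det some] [N robot]] [VP [AdvP [Adv suddenly]] [VP [V showed] [NP [NP [NP [Det some] [N cat]] [PP [P on] [NP [Det that] [N reviewer]]]] [RelC [Rel that] [VP [V offered] [NP [Det a] [N robot]]]]]]]]
[S [NP [Det some] [N robot]] [VP [AdvP [Adv suddenly]] [VP [V showed] [NP [NP [Det some] [N cat]] [PP [P on] [NP [NP [Det that] [N reviewer]] [RelC [Rel that] [VP [V offered] [NP [Det a] [N robot]]]]]]]]]]
The trees differ in how a recursive rule is bracketed over the same span.

4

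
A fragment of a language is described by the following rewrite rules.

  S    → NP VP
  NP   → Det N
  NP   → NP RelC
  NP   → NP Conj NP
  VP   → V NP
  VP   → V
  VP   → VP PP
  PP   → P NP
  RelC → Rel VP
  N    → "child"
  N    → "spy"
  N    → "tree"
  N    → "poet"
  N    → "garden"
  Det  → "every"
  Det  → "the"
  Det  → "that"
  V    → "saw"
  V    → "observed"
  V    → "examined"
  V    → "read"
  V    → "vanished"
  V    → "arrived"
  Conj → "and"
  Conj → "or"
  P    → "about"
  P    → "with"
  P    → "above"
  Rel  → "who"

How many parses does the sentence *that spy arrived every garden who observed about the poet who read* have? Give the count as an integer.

Two of the 3 distinct bracketings:
[S [NP [Det that] [N spy]] [VP [V arrived] [NP [NP [Det every] [N garden]] [RelC [Rel who] [VP [VP [V observed]] [PP [P about] [NP [NP [Det the] [N poet]] [RelC [Rel who] [VP [V read]]]]]]]]]]
[S [NP [Det that] [N spy]] [VP [V arrived] [NP [NP [NP [Det every] [N garden]] [RelC [Rel who] [VP [VP [V observed]] [PP [P about] [NP [Det the] [N poet]]]]]] [RelC [Rel who] [VP [V read]]]]]]
The trees differ in how a recursive rule is bracketed over the same span.

3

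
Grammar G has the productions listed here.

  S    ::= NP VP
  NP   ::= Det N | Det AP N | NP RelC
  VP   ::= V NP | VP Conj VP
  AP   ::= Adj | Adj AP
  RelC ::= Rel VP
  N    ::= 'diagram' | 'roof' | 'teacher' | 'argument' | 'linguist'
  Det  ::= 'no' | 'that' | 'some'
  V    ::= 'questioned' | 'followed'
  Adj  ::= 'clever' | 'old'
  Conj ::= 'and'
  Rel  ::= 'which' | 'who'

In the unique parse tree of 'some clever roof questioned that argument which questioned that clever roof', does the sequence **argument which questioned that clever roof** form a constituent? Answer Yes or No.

No

[S [NP [Det some] [AP [Adj clever]] [N roof]] [VP [V questioned] [NP [NP [Det that] [N argument]] [RelC [Rel which] [VP [V questioned] [NP [Det that] [AP [Adj clever]] [N roof]]]]]]]
The smallest constituent containing 'argument which questioned that clever roof' is the NP spanning 'that argument which questioned that clever roof'; no single node in the tree dominates exactly the given words.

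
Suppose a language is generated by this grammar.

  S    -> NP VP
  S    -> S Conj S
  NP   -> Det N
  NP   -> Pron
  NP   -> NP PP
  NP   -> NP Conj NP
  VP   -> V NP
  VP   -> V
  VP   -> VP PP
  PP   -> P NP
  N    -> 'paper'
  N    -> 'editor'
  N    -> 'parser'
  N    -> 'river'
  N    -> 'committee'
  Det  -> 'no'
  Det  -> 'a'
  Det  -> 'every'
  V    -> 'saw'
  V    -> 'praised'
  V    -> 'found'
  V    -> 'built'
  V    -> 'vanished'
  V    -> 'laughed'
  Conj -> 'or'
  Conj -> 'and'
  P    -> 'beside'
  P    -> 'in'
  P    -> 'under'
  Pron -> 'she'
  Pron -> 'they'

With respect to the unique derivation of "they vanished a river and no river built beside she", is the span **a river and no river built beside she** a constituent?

No

[S [S [NP [Pron they]] [VP [V vanished] [NP [Det a] [N river]]]] [Conj and] [S [NP [Det no] [N river]] [VP [VP [V built]] [PP [P beside] [NP [Pron she]]]]]]
The smallest constituent containing 'a river and no river built beside she' is the S spanning 'they vanished a river and no river built beside she'; no single node in the tree dominates exactly the given words.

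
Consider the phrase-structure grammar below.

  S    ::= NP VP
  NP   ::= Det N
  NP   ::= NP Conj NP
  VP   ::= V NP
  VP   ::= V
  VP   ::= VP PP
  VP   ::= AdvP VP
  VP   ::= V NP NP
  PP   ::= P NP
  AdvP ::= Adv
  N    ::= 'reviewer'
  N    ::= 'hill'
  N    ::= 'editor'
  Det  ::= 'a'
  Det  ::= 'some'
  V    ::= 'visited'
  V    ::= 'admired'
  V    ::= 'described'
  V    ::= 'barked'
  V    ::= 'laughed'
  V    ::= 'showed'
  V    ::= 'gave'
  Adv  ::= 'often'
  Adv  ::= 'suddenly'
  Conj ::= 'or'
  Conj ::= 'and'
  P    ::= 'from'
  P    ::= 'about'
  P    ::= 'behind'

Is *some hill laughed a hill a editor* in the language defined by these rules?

Grammatical

S
  NP
    Det: some
    N: hill
  VP
    V: laughed
    NP
      Det: a
      N: hill
    NP
      Det: a
      N: editor
Every word is introduced by a lexical rule and the phrasal rules combine the resulting categories into a single S.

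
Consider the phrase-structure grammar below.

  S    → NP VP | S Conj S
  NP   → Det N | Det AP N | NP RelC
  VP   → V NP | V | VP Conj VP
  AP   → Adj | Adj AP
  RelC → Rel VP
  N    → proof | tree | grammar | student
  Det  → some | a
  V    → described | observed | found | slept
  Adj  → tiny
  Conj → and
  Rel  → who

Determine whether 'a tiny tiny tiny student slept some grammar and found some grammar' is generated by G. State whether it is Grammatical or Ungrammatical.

S
  NP
    Det: a
    AP
      Adj: tiny
      AP
        Adj: tiny
        AP
          Adj: tiny
    N: student
  VP
    VP
      V: slept
      NP
        Det: some
        N: grammar
    Conj: and
    VP
      V: found
      NP
        Det: some
        N: grammar
Every word is introduced by a lexical rule and the phrasal rules combine the resulting categories into a single S.

Grammatical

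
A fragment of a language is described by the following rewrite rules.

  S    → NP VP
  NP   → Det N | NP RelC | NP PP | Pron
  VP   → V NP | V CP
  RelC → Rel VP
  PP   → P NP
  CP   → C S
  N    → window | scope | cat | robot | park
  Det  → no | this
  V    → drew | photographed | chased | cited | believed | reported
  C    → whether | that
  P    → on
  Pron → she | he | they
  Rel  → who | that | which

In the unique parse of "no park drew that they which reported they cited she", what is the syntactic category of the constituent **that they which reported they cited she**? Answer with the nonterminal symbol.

S
  NP
    Det: no
    N: park
  VP
    V: drew
    CP
      C: that
      S
        NP
          NP
            Pron: they
          RelC
            Rel: which
            VP
              V: reported
              NP
                Pron: they
        VP
          V: cited
          NP
            Pron: she
The span 'that they which reported they cited she' is the CP node built by CP → C S.

CP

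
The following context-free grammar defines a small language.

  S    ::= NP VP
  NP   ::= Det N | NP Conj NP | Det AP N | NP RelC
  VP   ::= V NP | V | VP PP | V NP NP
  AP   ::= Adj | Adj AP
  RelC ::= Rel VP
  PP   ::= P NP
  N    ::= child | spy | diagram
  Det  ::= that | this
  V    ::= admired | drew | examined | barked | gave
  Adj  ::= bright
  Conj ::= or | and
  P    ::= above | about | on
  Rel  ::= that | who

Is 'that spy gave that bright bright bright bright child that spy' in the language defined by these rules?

S
  NP
    Det: that
    N: spy
  VP
    V: gave
    NP
      Det: that
      AP
        Adj: bright
        AP
          Adj: bright
          AP
            Adj: bright
            AP
              Adj: bright
      N: child
    NP
      Det: that
      N: spy
The bracketing above is licensed at every node by one of the given productions, with S at the root.

Grammatical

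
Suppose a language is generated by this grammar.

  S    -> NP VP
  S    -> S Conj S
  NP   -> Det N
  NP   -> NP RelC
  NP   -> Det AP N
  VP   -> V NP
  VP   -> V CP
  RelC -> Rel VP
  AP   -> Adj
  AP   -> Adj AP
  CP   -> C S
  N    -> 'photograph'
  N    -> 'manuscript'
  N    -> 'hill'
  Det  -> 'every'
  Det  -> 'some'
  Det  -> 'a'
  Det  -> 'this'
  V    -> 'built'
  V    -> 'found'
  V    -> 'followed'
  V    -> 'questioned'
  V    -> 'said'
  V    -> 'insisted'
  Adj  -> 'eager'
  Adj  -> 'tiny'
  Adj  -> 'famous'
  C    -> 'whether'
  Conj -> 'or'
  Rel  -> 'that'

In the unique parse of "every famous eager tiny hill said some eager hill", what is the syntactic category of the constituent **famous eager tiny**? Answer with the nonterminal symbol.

[S [NP [Det every] [AP [Adj famous] [AP [Adj eager] [AP [Adj tiny]]]] [N hill]] [VP [V said] [NP [Det some] [AP [Adj eager]] [N hill]]]]
The span 'famous eager tiny' is the AP node built by AP → Adj AP.

AP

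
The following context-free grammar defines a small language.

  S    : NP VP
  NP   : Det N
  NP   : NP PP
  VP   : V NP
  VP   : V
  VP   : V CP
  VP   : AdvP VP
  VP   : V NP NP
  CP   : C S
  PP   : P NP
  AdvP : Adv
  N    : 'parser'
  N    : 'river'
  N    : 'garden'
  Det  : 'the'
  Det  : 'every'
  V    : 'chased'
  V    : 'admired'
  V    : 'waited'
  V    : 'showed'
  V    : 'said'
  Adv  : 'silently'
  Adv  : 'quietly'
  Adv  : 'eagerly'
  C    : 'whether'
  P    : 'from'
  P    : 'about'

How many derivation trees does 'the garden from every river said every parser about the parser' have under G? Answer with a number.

1

[S [NP [NP [Det the] [N garden]] [PP [P from] [NP [Det every] [N river]]]] [VP [V said] [NP [NP [Det every] [N parser]] [PP [P about] [NP [Det the] [N parser]]]]]]
No rule offers an alternative attachment or grouping for any span, so this is the only derivation.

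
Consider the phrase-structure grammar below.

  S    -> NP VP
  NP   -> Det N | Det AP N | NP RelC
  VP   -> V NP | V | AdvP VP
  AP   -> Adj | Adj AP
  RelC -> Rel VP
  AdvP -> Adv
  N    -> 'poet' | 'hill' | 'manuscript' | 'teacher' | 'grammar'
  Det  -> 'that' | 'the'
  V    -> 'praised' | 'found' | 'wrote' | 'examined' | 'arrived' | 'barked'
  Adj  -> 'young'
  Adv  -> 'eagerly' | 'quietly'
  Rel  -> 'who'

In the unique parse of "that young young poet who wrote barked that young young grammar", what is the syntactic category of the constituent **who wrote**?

RelC

S
  NP
    NP
      Det: that
      AP
        Adj: young
        AP
          Adj: young
      N: poet
    RelC
      Rel: who
      VP
        V: wrote
  VP
    V: barked
    NP
      Det: that
      AP
        Adj: young
        AP
          Adj: young
      N: grammar
The span 'who wrote' is the RelC node built by RelC → Rel VP.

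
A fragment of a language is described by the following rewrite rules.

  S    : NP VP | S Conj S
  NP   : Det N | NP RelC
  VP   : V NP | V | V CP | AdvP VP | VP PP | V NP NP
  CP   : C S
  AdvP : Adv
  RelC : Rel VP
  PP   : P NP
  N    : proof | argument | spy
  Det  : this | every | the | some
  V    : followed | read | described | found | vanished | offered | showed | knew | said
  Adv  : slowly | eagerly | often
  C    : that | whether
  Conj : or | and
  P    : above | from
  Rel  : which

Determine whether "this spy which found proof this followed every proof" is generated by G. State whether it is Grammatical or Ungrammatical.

A V word can never sit immediately before an N word in any string this grammar generates, so the substring 'found proof' rules out a derivation.

Ungrammatical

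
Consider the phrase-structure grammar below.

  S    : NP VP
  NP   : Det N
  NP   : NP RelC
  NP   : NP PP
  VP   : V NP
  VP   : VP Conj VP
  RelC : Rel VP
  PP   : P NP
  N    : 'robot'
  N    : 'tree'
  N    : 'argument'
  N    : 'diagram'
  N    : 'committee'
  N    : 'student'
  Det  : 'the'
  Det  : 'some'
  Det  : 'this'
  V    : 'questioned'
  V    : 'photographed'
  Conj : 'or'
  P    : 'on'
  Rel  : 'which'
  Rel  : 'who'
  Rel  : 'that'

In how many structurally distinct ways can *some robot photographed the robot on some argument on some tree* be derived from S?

2

The two bracketings:
[S [NP [Det some] [N robot]] [VP [V photographed] [NP [NP [Det the] [N robot]] [PP [P on] [NP [NP [Det some] [N argument]] [PP [P on] [NP [Det some] [N tree]]]]]]]]
[S [NP [Det some] [N robot]] [VP [V photographed] [NP [NP [NP [Det the] [N robot]] [PP [P on] [NP [Det some] [N argument]]]] [PP [P on] [NP [Det some] [N tree]]]]]]
The trees differ in how a recursive rule is bracketed over the same span.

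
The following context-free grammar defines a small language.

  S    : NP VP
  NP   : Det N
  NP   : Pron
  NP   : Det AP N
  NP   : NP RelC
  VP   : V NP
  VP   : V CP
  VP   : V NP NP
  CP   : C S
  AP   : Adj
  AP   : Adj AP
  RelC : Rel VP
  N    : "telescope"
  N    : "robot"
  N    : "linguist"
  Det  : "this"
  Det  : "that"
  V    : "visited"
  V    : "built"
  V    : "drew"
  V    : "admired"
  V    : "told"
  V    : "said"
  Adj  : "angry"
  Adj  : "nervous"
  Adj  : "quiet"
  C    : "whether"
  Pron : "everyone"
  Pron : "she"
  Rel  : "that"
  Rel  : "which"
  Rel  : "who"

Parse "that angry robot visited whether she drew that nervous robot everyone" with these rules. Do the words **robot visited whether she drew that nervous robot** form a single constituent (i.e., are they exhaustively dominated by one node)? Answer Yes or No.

No

[S [NP [Det that] [AP [Adj angry]] [N robot]] [VP [V visited] [CP [C whether] [S [NP [Pron she]] [VP [V drew] [NP [Det that] [AP [Adj nervous]] [N robot]] [NP [Pron everyone]]]]]]]
The smallest constituent containing 'robot visited whether she drew that nervous robot' is the S spanning 'that angry robot visited whether she drew that nervous robot everyone'; no single node in the tree dominates exactly the given words.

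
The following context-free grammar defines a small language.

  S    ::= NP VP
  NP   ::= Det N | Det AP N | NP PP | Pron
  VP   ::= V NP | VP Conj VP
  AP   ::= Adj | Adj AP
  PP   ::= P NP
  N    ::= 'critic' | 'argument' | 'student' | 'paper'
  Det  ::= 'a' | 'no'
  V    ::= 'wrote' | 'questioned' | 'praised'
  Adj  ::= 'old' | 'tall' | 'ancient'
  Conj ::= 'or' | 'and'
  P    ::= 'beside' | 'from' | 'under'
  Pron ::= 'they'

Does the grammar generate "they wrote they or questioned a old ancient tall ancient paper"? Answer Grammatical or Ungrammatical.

Grammatical

[S [NP [Pron they]] [VP [VP [V wrote] [NP [Pron they]]] [Conj or] [VP [V questioned] [NP [Det a] [AP [Adj old] [AP [Adj ancient] [AP [Adj tall] [AP [Adj ancient]]]]] [N paper]]]]]
Each bracket corresponds to one application of a listed rule, so the string is derivable from S.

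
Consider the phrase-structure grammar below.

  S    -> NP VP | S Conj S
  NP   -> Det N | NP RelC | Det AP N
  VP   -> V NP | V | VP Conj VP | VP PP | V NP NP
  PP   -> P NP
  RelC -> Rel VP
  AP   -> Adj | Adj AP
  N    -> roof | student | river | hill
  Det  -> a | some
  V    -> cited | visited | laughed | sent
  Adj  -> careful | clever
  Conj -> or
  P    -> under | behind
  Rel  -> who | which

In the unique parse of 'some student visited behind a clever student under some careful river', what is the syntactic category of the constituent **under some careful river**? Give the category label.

PP

S
  NP
    Det: some
    N: student
  VP
    VP
      VP
        V: visited
      PP
        P: behind
        NP
          Det: a
          AP
            Adj: clever
          N: student
    PP
      P: under
      NP
        Det: some
        AP
          Adj: careful
        N: river
The span 'under some careful river' is the PP node built by PP → P NP.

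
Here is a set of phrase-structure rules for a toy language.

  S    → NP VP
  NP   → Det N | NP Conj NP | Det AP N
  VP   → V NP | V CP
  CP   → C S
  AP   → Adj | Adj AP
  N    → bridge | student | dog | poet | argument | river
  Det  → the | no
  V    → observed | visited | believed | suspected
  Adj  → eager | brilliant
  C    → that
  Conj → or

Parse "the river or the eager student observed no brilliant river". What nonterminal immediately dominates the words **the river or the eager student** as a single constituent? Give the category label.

NP

[S [NP [NP [Det the] [N river]] [Conj or] [NP [Det the] [AP [Adj eager]] [N student]]] [VP [V observed] [NP [Det no] [AP [Adj brilliant]] [N river]]]]
The span 'the river or the eager student' is the NP node built by NP → NP Conj NP.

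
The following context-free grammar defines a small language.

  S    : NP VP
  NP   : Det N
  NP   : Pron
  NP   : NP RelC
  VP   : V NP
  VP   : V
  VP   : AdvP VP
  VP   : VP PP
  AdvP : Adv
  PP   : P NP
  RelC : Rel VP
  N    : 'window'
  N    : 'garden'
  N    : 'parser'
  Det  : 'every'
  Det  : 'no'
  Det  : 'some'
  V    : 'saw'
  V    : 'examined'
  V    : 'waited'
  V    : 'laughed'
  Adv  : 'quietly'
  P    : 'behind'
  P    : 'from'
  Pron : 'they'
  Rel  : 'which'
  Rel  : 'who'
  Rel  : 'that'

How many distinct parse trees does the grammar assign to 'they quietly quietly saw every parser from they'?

3

Two of the 3 distinct bracketings:
[S [NP [Pron they]] [VP [AdvP [Adv quietly]] [VP [AdvP [Adv quietly]] [VP [VP [V saw] [NP [Det every] [N parser]]] [PP [P from] [NP [Pron they]]]]]]]
[S [NP [Pron they]] [VP [AdvP [Adv quietly]] [VP [VP [AdvP [Adv quietly]] [VP [V saw] [NP [Det every] [N parser]]]] [PP [P from] [NP [Pron they]]]]]]
The trees differ in how a recursive rule is bracketed over the same span.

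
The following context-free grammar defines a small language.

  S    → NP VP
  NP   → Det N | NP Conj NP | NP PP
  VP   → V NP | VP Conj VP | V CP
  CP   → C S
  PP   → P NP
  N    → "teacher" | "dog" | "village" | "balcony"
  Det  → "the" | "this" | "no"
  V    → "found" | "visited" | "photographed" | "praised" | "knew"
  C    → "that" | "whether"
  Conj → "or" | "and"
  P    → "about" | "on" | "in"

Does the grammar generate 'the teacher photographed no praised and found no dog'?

A Det word can never sit immediately before a V word in any string this grammar generates, so the substring 'no praised' rules out a derivation.

Ungrammatical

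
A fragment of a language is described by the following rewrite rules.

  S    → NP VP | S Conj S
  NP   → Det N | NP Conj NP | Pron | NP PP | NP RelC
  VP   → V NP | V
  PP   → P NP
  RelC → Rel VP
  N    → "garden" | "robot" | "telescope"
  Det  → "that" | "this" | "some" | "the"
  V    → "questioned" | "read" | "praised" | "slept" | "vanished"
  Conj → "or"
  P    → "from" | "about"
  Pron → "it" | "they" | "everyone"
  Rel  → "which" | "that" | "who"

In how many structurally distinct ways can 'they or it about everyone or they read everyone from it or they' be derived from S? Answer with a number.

10

Two of the 10 distinct bracketings:
[S [NP [NP [Pron they]] [Conj or] [NP [NP [NP [Pron it]] [PP [P about] [NP [Pron everyone]]]] [Conj or] [NP [Pron they]]]] [VP [V read] [NP [NP [NP [Pron everyone]] [PP [P from] [NP [Pron it]]]] [Conj or] [NP [Pron they]]]]]
[S [NP [NP [Pron they]] [Conj or] [NP [NP [NP [Pron it]] [PP [P about] [NP [Pron everyone]]]] [Conj or] [NP [Pron they]]]] [VP [V read] [NP [NP [Pron everyone]] [PP [P from] [NP [NP [Pron it]] [Conj or] [NP [Pron they]]]]]]]
The trees differ in how a recursive rule is bracketed over the same span.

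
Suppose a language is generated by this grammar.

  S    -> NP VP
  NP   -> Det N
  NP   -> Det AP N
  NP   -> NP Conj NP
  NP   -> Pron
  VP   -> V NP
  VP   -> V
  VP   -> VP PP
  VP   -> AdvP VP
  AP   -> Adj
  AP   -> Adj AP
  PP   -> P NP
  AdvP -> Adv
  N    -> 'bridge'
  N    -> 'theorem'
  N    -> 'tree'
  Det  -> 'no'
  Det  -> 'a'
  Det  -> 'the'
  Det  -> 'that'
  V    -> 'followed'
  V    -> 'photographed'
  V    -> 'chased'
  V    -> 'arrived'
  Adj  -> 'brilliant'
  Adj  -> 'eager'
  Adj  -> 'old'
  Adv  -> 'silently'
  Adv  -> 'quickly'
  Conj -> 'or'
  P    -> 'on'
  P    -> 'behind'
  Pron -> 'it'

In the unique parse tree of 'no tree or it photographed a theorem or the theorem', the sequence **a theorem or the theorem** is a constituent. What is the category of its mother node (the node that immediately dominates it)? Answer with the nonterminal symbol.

S
  NP
    NP
      Det: no
      N: tree
    Conj: or
    NP
      Pron: it
  VP
    V: photographed
    NP
      NP
        Det: a
        N: theorem
      Conj: or
      NP
        Det: the
        N: theorem
The span 'a theorem or the theorem' is the NP node built by NP → NP Conj NP.
Its mother is the VP built by VP → V NP.

VP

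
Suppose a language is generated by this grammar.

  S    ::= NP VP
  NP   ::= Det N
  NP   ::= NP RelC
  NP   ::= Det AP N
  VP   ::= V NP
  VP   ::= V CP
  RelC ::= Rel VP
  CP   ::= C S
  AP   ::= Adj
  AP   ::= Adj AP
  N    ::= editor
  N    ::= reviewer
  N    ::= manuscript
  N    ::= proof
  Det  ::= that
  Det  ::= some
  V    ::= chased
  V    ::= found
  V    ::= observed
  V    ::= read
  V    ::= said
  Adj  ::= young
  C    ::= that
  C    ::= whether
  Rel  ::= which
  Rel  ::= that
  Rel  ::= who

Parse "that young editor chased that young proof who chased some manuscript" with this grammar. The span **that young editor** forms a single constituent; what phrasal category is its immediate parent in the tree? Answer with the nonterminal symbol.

S

[S [NP [Det that] [AP [Adj young]] [N editor]] [VP [V chased] [NP [NP [Det that] [AP [Adj young]] [N proof]] [RelC [Rel who] [VP [V chased] [NP [Det some] [N manuscript]]]]]]]
The span 'that young editor' is the NP node built by NP → Det AP N.
Its mother is the S built by S → NP VP.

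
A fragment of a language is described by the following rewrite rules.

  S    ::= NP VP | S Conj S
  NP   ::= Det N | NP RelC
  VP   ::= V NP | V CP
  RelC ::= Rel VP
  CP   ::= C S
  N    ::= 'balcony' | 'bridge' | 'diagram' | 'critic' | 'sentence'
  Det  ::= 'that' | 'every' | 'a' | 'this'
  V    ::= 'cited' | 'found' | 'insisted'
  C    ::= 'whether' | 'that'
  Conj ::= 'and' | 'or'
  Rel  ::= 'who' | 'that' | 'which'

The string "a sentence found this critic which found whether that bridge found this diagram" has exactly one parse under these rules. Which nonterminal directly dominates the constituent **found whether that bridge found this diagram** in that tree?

RelC

[S [NP [Det a] [N sentence]] [VP [V found] [NP [NP [Det this] [N critic]] [RelC [Rel which] [VP [V found] [CP [C whether] [S [NP [Det that] [N bridge]] [VP [V found] [NP [Det this] [N diagram]]]]]]]]]]
The span 'found whether that bridge found this diagram' is the VP node built by VP → V CP.
Its mother is the RelC built by RelC → Rel VP.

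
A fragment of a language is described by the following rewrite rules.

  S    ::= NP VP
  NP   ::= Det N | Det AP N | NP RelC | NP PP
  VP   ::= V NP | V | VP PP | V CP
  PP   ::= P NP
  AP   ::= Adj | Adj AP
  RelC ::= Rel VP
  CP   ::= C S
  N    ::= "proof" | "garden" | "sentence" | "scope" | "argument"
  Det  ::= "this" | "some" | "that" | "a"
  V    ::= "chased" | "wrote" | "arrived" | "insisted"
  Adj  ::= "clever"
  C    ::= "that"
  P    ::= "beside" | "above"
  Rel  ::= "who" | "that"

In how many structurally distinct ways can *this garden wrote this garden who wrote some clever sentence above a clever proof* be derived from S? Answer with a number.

4

Two of the 4 distinct bracketings:
[S [NP [Det this] [N garden]] [VP [V wrote] [NP [NP [Det this] [N garden]] [RelC [Rel who] [VP [V wrote] [NP [NP [Det some] [AP [Adj clever]] [N sentence]] [PP [P above] [NP [Det a] [AP [Adj clever]] [N proof]]]]]]]]]
[S [NP [Det this] [N garden]] [VP [V wrote] [NP [NP [Det this] [N garden]] [RelC [Rel who] [VP [VP [V wrote] [NP [Det some] [AP [Adj clever]] [N sentence]]] [PP [P above] [NP [Det a] [AP [Adj clever]] [N proof]]]]]]]]
The difference turns on whether NP → NP PP is used at the relevant span, versus an alternative expansion of NP.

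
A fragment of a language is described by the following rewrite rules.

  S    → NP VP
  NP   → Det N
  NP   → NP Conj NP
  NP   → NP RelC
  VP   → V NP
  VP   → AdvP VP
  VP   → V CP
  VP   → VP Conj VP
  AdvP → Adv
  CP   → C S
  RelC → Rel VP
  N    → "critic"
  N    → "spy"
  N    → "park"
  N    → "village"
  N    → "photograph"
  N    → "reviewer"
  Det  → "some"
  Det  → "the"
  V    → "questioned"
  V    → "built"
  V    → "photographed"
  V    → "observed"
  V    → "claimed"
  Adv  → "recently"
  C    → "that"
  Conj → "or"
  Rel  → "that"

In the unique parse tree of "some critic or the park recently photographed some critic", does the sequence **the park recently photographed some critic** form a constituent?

[S [NP [NP [Det some] [N critic]] [Conj or] [NP [Det the] [N park]]] [VP [AdvP [Adv recently]] [VP [V photographed] [NP [Det some] [N critic]]]]]
The smallest constituent containing 'the park recently photographed some critic' is the S spanning 'some critic or the park recently photographed some critic'; no single node in the tree dominates exactly the given words.

No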